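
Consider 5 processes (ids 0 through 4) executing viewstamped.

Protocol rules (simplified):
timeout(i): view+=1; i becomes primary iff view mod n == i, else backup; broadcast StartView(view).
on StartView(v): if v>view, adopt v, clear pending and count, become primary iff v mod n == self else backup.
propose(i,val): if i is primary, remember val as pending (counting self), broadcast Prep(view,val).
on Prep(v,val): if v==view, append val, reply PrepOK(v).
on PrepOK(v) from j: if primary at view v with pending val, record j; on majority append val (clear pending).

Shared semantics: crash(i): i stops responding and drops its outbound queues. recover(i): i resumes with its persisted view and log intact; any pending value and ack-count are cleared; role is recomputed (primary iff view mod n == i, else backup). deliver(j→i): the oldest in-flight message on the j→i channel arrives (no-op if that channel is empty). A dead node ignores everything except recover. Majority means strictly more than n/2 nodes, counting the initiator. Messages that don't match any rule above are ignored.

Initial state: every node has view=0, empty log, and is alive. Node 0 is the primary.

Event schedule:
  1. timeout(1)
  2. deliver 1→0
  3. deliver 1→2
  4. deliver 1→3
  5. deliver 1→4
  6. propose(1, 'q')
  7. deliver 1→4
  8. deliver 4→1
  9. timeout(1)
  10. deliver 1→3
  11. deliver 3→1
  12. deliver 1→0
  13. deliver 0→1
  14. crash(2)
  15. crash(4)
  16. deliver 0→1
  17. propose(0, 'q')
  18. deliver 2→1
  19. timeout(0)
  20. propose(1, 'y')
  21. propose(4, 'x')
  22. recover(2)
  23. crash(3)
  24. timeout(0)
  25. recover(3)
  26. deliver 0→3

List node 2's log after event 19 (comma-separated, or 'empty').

empty

1. timeout(1):  <1:prim v1 ->
2. deliver 1→0:  <0:back v1 ->
3. deliver 1→2:  <2:back v1 ->
4. deliver 1→3:  <3:back v1 ->
5. deliver 1→4:  <4:back v1 ->
6. propose(1,'q'):  nop
7. deliver 1→4:  <4:back v1 q>
8. deliver 4→1:  nop
9. timeout(1):  <1:back v2 ->
10. deliver 1→3:  <3:back v1 q>
11. deliver 3→1:  nop
12. deliver 1→0:  <0:back v1 q>
13. deliver 0→1:  nop
14. crash(2):  <2:✗back v1 ->
15. crash(4):  <4:✗back v1 q>
16. deliver 0→1:  nop
17. propose(0,'q'):  nop
18. deliver 2→1:  nop
19. timeout(0):  <0:back v2 q>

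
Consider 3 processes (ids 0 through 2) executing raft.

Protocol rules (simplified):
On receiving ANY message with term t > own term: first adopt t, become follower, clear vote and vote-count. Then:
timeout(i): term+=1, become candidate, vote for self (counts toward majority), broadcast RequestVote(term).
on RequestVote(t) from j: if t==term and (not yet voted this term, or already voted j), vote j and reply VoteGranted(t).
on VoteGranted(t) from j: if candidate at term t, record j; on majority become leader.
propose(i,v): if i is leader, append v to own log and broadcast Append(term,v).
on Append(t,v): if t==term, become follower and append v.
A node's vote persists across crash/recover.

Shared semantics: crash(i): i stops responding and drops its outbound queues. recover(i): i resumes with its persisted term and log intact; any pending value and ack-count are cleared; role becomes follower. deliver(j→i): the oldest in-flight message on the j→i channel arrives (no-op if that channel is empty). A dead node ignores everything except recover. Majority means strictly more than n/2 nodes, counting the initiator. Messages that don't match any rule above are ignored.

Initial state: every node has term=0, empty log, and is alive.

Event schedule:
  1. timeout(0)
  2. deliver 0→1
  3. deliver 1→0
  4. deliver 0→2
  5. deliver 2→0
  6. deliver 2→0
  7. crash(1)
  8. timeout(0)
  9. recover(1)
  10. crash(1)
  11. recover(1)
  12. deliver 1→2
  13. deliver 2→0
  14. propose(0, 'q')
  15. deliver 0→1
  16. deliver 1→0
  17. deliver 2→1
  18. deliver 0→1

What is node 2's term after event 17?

1

step 1 timeout(0): 0={cand,t=1,log=-}
step 2 deliver 0→1: 1={foll,t=1,log=-}
step 3 deliver 1→0: 0={lead,t=1,log=-}
step 4 deliver 0→2: 2={foll,t=1,log=-}
step 5 deliver 2→0: —
step 6 deliver 2→0: —
step 7 crash(1): 1={✗foll,t=1,log=-}
step 8 timeout(0): 0={cand,t=2,log=-}
step 9 recover(1): 1={foll,t=1,log=-}
step 10 crash(1): 1={✗foll,t=1,log=-}
step 11 recover(1): 1={foll,t=1,log=-}
step 12 deliver 1→2: —
step 13 deliver 2→0: —
step 14 propose(0,'q'): —
step 15 deliver 0→1: 1={foll,t=2,log=-}
step 16 deliver 1→0: 0={lead,t=2,log=-}
step 17 deliver 2→1: —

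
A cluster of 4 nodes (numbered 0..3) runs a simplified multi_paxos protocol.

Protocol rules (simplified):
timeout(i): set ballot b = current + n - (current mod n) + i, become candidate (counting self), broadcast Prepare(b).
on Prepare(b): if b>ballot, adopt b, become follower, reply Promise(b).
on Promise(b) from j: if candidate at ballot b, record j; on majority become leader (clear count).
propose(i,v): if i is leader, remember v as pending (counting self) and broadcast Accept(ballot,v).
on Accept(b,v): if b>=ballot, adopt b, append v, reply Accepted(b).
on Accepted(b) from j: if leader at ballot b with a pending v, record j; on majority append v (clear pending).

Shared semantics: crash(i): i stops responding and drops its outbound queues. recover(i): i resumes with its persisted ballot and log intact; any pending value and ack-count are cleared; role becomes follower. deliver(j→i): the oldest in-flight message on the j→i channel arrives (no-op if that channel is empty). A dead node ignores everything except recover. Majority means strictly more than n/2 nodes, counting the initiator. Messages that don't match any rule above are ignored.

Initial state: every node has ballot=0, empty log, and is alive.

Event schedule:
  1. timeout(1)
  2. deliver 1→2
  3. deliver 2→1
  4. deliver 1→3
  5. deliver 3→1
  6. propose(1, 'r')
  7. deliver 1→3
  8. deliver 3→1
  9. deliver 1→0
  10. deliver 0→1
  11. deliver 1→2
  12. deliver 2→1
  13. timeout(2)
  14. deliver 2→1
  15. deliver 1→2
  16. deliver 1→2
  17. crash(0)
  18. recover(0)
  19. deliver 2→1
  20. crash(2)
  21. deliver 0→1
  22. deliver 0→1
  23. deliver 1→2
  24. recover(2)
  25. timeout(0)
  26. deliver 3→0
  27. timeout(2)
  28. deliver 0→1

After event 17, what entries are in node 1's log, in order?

r

1. timeout(1):  <1:cand b5 ->
2. deliver 1→2:  <2:foll b5 ->
3. deliver 2→1:  nop
4. deliver 1→3:  <3:foll b5 ->
5. deliver 3→1:  <1:lead b5 ->
6. propose(1,'r'):  nop
7. deliver 1→3:  <3:foll b5 r>
8. deliver 3→1:  nop
9. deliver 1→0:  <0:foll b5 ->
10. deliver 0→1:  nop
11. deliver 1→2:  <2:foll b5 r>
12. deliver 2→1:  <1:lead b5 r>
13. timeout(2):  <2:cand b10 r>
14. deliver 2→1:  <1:foll b10 r>
15. deliver 1→2:  nop
16. deliver 1→2:  nop
17. crash(0):  <0:✗foll b5 ->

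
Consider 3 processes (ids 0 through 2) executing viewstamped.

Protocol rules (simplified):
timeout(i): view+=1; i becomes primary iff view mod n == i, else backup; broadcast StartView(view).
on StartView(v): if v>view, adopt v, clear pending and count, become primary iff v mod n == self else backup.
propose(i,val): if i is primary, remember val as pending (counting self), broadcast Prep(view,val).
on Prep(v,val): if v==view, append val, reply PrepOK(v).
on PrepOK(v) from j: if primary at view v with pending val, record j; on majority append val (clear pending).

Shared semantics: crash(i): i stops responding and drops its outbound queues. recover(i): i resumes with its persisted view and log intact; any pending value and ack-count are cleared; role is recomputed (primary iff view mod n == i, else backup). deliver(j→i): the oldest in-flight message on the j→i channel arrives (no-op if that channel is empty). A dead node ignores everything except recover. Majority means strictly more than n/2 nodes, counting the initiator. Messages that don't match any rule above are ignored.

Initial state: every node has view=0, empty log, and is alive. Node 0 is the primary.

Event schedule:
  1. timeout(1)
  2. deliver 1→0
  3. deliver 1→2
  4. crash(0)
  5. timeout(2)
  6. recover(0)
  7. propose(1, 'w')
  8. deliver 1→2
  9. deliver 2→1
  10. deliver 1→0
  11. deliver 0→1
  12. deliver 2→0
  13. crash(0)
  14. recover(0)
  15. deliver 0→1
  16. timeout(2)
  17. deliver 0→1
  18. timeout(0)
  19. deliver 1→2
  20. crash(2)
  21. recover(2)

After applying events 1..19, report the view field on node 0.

1. timeout(1):  <1:prim v1 ->
2. deliver 1→0:  <0:back v1 ->
3. deliver 1→2:  <2:back v1 ->
4. crash(0):  <0:✗back v1 ->
5. timeout(2):  <2:prim v2 ->
6. recover(0):  <0:back v1 ->
7. propose(1,'w'):  nop
8. deliver 1→2:  nop
9. deliver 2→1:  <1:back v2 ->
10. deliver 1→0:  <0:back v1 w>
11. deliver 0→1:  nop
12. deliver 2→0:  <0:back v2 w>
13. crash(0):  <0:✗back v2 w>
14. recover(0):  <0:back v2 w>
15. deliver 0→1:  nop
16. timeout(2):  <2:back v3 ->
17. deliver 0→1:  nop
18. timeout(0):  <0:prim v3 w>
19. deliver 1→2:  nop

3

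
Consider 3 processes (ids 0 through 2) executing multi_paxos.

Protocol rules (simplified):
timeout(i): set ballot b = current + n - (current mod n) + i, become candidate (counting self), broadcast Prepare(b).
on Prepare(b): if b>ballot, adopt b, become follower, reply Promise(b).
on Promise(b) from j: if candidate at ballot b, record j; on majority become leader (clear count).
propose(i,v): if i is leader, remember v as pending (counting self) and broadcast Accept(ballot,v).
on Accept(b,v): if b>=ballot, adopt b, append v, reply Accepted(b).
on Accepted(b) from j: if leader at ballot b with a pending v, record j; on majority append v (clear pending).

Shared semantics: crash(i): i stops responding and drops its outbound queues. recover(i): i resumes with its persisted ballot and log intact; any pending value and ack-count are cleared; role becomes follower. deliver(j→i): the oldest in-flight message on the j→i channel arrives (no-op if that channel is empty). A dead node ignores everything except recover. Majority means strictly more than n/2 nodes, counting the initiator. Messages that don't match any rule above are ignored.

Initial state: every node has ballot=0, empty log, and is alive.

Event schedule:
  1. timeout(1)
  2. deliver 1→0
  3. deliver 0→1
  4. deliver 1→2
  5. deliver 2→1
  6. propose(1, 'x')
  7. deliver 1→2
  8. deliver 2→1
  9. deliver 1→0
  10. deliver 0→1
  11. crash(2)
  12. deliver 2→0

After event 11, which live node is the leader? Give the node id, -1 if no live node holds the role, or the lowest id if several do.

1

after 1 — timeout(1): n1:cand/b4/[-]
after 2 — deliver 1→0: n0:foll/b4/[-]
after 3 — deliver 0→1: n1:lead/b4/[-]
after 4 — deliver 1→2: n2:foll/b4/[-]
after 5 — deliver 2→1: ·
after 6 — propose(1,'x'): ·
after 7 — deliver 1→2: n2:foll/b4/[x]
after 8 — deliver 2→1: n1:lead/b4/[x]
after 9 — deliver 1→0: n0:foll/b4/[x]
after 10 — deliver 0→1: ·
after 11 — crash(2): n2:✗foll/b4/[x]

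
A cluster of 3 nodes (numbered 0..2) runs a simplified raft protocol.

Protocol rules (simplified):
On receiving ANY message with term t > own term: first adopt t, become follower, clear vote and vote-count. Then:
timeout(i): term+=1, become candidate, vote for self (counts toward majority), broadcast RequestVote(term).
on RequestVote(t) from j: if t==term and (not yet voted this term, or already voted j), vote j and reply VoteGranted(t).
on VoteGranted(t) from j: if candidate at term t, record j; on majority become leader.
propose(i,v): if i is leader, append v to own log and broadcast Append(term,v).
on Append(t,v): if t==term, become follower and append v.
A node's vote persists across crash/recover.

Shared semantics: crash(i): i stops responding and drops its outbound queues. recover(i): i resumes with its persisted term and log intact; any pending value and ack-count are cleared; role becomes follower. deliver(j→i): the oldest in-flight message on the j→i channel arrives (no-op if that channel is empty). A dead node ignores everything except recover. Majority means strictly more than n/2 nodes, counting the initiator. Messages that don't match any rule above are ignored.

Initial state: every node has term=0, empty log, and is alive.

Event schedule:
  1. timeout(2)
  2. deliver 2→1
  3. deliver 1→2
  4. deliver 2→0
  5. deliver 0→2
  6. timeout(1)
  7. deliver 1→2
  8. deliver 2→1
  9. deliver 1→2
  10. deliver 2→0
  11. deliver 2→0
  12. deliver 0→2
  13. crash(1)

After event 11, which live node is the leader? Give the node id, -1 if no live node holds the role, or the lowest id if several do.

after 1 — timeout(2): n2:cand/t1/[-]
after 2 — deliver 2→1: n1:foll/t1/[-]
after 3 — deliver 1→2: n2:lead/t1/[-]
after 4 — deliver 2→0: n0:foll/t1/[-]
after 5 — deliver 0→2: ·
after 6 — timeout(1): n1:cand/t2/[-]
after 7 — deliver 1→2: n2:foll/t2/[-]
after 8 — deliver 2→1: n1:lead/t2/[-]
after 9 — deliver 1→2: ·
after 10 — deliver 2→0: ·
after 11 — deliver 2→0: ·

1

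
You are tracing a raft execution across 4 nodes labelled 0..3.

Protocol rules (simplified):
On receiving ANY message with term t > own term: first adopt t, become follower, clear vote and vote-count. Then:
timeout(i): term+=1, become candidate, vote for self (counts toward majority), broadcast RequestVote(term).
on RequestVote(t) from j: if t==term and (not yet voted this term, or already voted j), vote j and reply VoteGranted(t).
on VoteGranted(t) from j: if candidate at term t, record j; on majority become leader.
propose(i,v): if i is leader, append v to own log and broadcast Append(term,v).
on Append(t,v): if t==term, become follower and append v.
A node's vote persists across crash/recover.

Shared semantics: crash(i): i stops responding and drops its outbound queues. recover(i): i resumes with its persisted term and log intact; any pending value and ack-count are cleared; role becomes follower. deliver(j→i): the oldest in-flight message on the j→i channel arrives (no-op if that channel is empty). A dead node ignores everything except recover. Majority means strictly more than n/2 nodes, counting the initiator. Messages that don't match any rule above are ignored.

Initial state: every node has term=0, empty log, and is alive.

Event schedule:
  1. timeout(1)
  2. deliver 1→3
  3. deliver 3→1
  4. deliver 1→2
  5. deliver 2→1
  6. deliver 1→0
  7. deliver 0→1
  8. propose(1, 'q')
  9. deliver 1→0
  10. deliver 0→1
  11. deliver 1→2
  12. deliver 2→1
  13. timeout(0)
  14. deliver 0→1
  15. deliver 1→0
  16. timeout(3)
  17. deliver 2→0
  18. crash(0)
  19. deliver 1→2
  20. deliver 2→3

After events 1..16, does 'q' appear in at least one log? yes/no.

yes

[1] timeout(1) → N1(cand t1 [-])
[2] deliver 1→3 → N3(foll t1 [-])
[3] deliver 3→1 → ∅
[4] deliver 1→2 → N2(foll t1 [-])
[5] deliver 2→1 → N1(lead t1 [-])
[6] deliver 1→0 → N0(foll t1 [-])
[7] deliver 0→1 → ∅
[8] propose(1,'q') → N1(lead t1 [q])
[9] deliver 1→0 → N0(foll t1 [q])
[10] deliver 0→1 → ∅
[11] deliver 1→2 → N2(foll t1 [q])
[12] deliver 2→1 → ∅
[13] timeout(0) → N0(cand t2 [q])
[14] deliver 0→1 → N1(foll t2 [q])
[15] deliver 1→0 → ∅
[16] timeout(3) → N3(cand t2 [-])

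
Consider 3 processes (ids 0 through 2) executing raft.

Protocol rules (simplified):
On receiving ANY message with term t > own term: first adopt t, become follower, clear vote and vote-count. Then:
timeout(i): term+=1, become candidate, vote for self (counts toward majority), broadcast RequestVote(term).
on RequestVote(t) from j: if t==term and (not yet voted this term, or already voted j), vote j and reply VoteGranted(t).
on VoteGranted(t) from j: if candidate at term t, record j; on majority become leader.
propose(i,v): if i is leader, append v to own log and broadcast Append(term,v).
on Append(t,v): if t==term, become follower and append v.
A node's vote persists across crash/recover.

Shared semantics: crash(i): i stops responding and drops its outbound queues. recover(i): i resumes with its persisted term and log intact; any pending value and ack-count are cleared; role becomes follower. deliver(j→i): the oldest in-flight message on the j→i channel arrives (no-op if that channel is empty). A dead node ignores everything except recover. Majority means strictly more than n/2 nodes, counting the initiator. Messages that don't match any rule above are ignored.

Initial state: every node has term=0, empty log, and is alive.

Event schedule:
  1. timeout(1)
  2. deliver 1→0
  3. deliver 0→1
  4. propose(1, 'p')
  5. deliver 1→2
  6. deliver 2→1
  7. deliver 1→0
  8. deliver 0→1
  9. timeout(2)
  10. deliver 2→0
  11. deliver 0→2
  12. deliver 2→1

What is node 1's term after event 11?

1. timeout(1):  <1:cand t1 ->
2. deliver 1→0:  <0:foll t1 ->
3. deliver 0→1:  <1:lead t1 ->
4. propose(1,'p'):  <1:lead t1 p>
5. deliver 1→2:  <2:foll t1 ->
6. deliver 2→1:  nop
7. deliver 1→0:  <0:foll t1 p>
8. deliver 0→1:  nop
9. timeout(2):  <2:cand t2 ->
10. deliver 2→0:  <0:foll t2 p>
11. deliver 0→2:  <2:lead t2 ->

1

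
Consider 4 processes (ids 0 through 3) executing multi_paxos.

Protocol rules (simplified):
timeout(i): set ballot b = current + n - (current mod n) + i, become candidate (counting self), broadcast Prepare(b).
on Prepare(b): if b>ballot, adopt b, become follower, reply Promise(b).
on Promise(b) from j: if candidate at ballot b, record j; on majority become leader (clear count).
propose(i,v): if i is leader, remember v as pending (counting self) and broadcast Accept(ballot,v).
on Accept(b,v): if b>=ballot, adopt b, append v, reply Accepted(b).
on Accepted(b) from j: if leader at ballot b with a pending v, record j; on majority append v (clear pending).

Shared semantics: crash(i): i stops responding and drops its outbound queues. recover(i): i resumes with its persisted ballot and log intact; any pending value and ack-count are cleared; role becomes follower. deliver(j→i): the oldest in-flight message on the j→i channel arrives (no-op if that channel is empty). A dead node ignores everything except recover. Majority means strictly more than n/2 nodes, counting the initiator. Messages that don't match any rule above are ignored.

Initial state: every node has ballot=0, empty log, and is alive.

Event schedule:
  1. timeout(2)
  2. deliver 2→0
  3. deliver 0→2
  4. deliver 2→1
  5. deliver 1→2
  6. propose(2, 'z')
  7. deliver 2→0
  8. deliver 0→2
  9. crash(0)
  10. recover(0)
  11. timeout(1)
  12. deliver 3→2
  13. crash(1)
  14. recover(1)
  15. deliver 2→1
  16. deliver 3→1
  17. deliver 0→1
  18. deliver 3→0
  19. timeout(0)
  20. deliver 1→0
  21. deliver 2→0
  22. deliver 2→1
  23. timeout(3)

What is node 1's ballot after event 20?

9

step 1 timeout(2): 2={cand,b=6,log=-}
step 2 deliver 2→0: 0={foll,b=6,log=-}
step 3 deliver 0→2: —
step 4 deliver 2→1: 1={foll,b=6,log=-}
step 5 deliver 1→2: 2={lead,b=6,log=-}
step 6 propose(2,'z'): —
step 7 deliver 2→0: 0={foll,b=6,log=z}
step 8 deliver 0→2: —
step 9 crash(0): 0={✗foll,b=6,log=z}
step 10 recover(0): 0={foll,b=6,log=z}
step 11 timeout(1): 1={cand,b=9,log=-}
step 12 deliver 3→2: —
step 13 crash(1): 1={✗cand,b=9,log=-}
step 14 recover(1): 1={foll,b=9,log=-}
step 15 deliver 2→1: —
step 16 deliver 3→1: —
step 17 deliver 0→1: —
step 18 deliver 3→0: —
step 19 timeout(0): 0={cand,b=8,log=z}
step 20 deliver 1→0: —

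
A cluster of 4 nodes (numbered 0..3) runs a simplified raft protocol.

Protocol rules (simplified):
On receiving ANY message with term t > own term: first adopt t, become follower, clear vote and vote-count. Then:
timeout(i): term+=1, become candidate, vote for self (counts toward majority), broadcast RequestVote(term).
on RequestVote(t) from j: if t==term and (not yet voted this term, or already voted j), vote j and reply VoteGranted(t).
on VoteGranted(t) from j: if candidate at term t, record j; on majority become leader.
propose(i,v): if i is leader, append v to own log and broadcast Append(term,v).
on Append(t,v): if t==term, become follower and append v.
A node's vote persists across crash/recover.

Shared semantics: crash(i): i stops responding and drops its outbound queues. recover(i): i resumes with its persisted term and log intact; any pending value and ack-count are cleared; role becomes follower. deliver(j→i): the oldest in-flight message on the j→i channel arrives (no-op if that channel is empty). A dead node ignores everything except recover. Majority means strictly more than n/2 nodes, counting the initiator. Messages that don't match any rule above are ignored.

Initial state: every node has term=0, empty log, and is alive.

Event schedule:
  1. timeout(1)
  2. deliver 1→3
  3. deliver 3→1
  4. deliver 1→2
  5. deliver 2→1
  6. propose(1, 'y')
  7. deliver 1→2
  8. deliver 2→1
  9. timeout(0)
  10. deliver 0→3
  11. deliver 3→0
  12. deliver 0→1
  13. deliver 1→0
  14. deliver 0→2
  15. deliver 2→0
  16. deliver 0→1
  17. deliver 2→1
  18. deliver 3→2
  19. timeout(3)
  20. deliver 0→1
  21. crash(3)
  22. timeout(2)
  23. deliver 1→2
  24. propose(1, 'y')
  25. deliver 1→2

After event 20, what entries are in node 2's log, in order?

y

step 1 timeout(1): 1={cand,t=1,log=-}
step 2 deliver 1→3: 3={foll,t=1,log=-}
step 3 deliver 3→1: —
step 4 deliver 1→2: 2={foll,t=1,log=-}
step 5 deliver 2→1: 1={lead,t=1,log=-}
step 6 propose(1,'y'): 1={lead,t=1,log=y}
step 7 deliver 1→2: 2={foll,t=1,log=y}
step 8 deliver 2→1: —
step 9 timeout(0): 0={cand,t=1,log=-}
step 10 deliver 0→3: —
step 11 deliver 3→0: —
step 12 deliver 0→1: —
step 13 deliver 1→0: —
step 14 deliver 0→2: —
step 15 deliver 2→0: —
step 16 deliver 0→1: —
step 17 deliver 2→1: —
step 18 deliver 3→2: —
step 19 timeout(3): 3={cand,t=2,log=-}
step 20 deliver 0→1: —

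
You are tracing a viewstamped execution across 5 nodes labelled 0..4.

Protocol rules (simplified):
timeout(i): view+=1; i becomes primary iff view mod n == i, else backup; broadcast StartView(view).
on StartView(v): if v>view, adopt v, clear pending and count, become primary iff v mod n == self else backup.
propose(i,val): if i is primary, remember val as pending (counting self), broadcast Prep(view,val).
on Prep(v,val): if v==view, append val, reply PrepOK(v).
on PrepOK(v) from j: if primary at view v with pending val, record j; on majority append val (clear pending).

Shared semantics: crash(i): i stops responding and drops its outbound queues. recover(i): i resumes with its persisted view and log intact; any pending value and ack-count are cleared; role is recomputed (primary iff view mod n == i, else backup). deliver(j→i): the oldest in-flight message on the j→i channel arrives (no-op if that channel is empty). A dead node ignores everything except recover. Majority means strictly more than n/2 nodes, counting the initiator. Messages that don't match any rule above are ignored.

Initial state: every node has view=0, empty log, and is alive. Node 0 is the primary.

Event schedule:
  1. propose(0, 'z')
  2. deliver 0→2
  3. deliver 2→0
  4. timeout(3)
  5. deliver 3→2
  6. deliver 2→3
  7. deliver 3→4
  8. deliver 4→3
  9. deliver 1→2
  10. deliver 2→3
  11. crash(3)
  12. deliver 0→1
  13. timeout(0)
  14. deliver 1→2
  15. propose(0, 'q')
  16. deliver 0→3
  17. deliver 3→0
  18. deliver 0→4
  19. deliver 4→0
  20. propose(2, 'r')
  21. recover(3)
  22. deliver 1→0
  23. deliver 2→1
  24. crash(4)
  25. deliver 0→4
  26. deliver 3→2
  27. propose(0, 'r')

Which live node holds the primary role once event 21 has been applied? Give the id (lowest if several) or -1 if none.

-1

1. propose(0,'z'):  nop
2. deliver 0→2:  <2:back v0 z>
3. deliver 2→0:  nop
4. timeout(3):  <3:back v1 ->
5. deliver 3→2:  <2:back v1 z>
6. deliver 2→3:  nop
7. deliver 3→4:  <4:back v1 ->
8. deliver 4→3:  nop
9. deliver 1→2:  nop
10. deliver 2→3:  nop
11. crash(3):  <3:✗back v1 ->
12. deliver 0→1:  <1:back v0 z>
13. timeout(0):  <0:back v1 ->
14. deliver 1→2:  nop
15. propose(0,'q'):  nop
16. deliver 0→3:  nop
17. deliver 3→0:  nop
18. deliver 0→4:  nop
19. deliver 4→0:  nop
20. propose(2,'r'):  nop
21. recover(3):  <3:back v1 ->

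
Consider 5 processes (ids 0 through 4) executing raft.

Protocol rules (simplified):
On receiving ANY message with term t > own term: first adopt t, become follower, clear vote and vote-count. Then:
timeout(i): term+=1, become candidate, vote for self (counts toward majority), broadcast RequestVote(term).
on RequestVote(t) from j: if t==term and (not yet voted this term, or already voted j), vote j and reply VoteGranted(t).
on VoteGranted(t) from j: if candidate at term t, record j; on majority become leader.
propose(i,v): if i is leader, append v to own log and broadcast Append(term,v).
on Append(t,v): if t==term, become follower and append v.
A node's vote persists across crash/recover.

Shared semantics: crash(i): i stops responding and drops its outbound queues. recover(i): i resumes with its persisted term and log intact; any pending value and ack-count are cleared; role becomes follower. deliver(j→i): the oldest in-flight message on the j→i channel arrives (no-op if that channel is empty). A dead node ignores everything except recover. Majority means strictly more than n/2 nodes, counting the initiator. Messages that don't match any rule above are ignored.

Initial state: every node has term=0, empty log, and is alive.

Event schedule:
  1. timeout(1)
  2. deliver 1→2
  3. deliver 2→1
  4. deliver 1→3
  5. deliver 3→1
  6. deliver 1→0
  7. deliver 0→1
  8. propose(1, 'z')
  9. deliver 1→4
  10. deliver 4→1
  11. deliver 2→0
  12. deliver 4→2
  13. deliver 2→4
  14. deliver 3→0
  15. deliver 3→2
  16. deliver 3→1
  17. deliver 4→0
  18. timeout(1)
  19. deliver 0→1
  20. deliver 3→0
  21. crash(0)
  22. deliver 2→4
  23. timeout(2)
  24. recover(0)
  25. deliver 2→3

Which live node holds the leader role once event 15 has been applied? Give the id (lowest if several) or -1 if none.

after 1 — timeout(1): n1:cand/t1/[-]
after 2 — deliver 1→2: n2:foll/t1/[-]
after 3 — deliver 2→1: ·
after 4 — deliver 1→3: n3:foll/t1/[-]
after 5 — deliver 3→1: n1:lead/t1/[-]
after 6 — deliver 1→0: n0:foll/t1/[-]
after 7 — deliver 0→1: ·
after 8 — propose(1,'z'): n1:lead/t1/[z]
after 9 — deliver 1→4: n4:foll/t1/[-]
after 10 — deliver 4→1: ·
after 11 — deliver 2→0: ·
after 12 — deliver 4→2: ·
after 13 — deliver 2→4: ·
after 14 — deliver 3→0: ·
after 15 — deliver 3→2: ·

1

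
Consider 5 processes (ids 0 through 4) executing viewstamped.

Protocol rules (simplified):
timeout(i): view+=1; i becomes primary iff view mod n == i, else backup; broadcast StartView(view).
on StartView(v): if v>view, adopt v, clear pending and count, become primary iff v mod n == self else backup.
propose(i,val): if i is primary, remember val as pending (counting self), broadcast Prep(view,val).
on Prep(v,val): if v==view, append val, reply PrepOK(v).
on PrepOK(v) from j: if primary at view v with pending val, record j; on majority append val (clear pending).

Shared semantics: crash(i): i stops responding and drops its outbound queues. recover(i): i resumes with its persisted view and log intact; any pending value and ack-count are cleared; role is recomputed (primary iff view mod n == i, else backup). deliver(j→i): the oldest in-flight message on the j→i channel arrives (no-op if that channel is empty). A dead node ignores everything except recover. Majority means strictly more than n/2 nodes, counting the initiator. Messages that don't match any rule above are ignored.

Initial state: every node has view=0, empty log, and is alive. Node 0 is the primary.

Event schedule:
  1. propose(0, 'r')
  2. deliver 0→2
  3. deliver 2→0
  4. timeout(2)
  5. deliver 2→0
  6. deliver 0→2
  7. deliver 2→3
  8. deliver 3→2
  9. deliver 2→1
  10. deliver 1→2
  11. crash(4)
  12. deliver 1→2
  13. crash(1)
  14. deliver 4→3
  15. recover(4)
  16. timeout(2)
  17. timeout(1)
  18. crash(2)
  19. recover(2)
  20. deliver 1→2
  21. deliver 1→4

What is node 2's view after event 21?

2

step 1 propose(0,'r'): —
step 2 deliver 0→2: 2={back,v=0,log=r}
step 3 deliver 2→0: —
step 4 timeout(2): 2={back,v=1,log=r}
step 5 deliver 2→0: 0={back,v=1,log=-}
step 6 deliver 0→2: —
step 7 deliver 2→3: 3={back,v=1,log=-}
step 8 deliver 3→2: —
step 9 deliver 2→1: 1={prim,v=1,log=-}
step 10 deliver 1→2: —
step 11 crash(4): 4={✗back,v=0,log=-}
step 12 deliver 1→2: —
step 13 crash(1): 1={✗prim,v=1,log=-}
step 14 deliver 4→3: —
step 15 recover(4): 4={back,v=0,log=-}
step 16 timeout(2): 2={prim,v=2,log=r}
step 17 timeout(1): —
step 18 crash(2): 2={✗prim,v=2,log=r}
step 19 recover(2): 2={prim,v=2,log=r}
step 20 deliver 1→2: —
step 21 deliver 1→4: —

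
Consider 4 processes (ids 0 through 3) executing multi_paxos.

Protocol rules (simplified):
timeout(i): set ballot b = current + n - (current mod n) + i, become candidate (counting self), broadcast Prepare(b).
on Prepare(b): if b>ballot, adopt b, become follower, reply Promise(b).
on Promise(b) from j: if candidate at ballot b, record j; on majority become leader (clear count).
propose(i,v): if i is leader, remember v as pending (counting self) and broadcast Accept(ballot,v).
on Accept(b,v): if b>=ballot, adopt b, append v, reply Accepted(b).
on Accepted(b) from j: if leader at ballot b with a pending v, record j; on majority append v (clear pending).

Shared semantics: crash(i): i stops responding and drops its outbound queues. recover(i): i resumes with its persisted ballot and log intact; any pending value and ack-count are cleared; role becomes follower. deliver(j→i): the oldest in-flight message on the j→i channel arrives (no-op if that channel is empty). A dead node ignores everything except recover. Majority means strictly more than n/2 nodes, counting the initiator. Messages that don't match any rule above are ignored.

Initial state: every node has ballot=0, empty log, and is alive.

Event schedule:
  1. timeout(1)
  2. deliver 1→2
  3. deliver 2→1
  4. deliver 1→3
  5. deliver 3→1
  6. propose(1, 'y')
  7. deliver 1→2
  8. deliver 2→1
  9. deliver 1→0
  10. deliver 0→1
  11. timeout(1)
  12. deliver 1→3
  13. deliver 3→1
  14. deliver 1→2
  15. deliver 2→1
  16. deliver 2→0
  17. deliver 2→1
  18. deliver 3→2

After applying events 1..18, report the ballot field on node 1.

e1 timeout(1): 1[cand,b=5,-]
e2 deliver 1→2: 2[foll,b=5,-]
e3 deliver 2→1: ·
e4 deliver 1→3: 3[foll,b=5,-]
e5 deliver 3→1: 1[lead,b=5,-]
e6 propose(1,'y'): ·
e7 deliver 1→2: 2[foll,b=5,y]
e8 deliver 2→1: ·
e9 deliver 1→0: 0[foll,b=5,-]
e10 deliver 0→1: ·
e11 timeout(1): 1[cand,b=9,-]
e12 deliver 1→3: 3[foll,b=5,y]
e13 deliver 3→1: ·
e14 deliver 1→2: 2[foll,b=9,y]
e15 deliver 2→1: ·
e16 deliver 2→0: ·
e17 deliver 2→1: ·
e18 deliver 3→2: ·

9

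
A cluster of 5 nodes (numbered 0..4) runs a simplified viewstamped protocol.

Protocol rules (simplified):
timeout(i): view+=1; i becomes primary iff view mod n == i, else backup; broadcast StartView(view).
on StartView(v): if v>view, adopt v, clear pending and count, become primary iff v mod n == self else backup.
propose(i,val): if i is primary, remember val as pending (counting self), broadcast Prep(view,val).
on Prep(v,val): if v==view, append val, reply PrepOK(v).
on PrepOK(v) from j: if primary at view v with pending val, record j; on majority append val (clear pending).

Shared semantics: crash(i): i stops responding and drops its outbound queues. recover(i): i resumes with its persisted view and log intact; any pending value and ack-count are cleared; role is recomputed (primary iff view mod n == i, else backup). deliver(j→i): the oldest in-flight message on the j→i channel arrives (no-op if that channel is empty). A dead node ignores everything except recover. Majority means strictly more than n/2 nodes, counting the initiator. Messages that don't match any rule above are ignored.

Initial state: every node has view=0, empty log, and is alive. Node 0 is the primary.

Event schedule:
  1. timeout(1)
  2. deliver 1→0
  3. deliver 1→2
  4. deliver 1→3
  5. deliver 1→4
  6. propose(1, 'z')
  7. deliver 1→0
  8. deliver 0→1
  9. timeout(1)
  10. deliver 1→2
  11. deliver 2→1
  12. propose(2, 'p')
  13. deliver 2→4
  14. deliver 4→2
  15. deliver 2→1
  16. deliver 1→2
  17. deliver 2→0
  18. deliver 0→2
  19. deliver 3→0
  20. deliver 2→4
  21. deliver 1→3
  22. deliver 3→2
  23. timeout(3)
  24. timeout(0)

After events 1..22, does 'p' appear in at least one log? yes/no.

after 1 — timeout(1): n1:prim/v1/[-]
after 2 — deliver 1→0: n0:back/v1/[-]
after 3 — deliver 1→2: n2:back/v1/[-]
after 4 — deliver 1→3: n3:back/v1/[-]
after 5 — deliver 1→4: n4:back/v1/[-]
after 6 — propose(1,'z'): ·
after 7 — deliver 1→0: n0:back/v1/[z]
after 8 — deliver 0→1: ·
after 9 — timeout(1): n1:back/v2/[-]
after 10 — deliver 1→2: n2:back/v1/[z]
after 11 — deliver 2→1: ·
after 12 — propose(2,'p'): ·
after 13 — deliver 2→4: ·
after 14 — deliver 4→2: ·
after 15 — deliver 2→1: ·
after 16 — deliver 1→2: n2:prim/v2/[z]
after 17 — deliver 2→0: ·
after 18 — deliver 0→2: ·
after 19 — deliver 3→0: ·
after 20 — deliver 2→4: ·
after 21 — deliver 1→3: n3:back/v1/[z]
after 22 — deliver 3→2: ·

no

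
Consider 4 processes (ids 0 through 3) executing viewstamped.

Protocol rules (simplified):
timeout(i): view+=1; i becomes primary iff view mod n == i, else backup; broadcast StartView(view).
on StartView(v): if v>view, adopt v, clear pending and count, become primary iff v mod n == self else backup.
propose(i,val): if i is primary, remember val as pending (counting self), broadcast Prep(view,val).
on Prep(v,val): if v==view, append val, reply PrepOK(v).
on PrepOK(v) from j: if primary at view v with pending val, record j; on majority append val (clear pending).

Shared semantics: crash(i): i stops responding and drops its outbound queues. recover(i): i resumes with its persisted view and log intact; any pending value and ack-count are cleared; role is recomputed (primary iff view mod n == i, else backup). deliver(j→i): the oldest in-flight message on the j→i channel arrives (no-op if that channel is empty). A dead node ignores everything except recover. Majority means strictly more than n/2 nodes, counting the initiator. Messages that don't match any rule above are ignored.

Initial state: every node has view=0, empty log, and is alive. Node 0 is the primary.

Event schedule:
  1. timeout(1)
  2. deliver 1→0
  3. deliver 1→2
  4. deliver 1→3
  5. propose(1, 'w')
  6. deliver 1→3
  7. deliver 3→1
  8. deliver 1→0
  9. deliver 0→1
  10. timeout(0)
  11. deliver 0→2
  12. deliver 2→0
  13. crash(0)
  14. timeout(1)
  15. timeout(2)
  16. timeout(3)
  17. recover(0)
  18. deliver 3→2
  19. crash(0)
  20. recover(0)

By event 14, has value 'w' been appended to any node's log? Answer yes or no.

yes

after 1 — timeout(1): n1:prim/v1/[-]
after 2 — deliver 1→0: n0:back/v1/[-]
after 3 — deliver 1→2: n2:back/v1/[-]
after 4 — deliver 1→3: n3:back/v1/[-]
after 5 — propose(1,'w'): ·
after 6 — deliver 1→3: n3:back/v1/[w]
after 7 — deliver 3→1: ·
after 8 — deliver 1→0: n0:back/v1/[w]
after 9 — deliver 0→1: n1:prim/v1/[w]
after 10 — timeout(0): n0:back/v2/[w]
after 11 — deliver 0→2: n2:prim/v2/[-]
after 12 — deliver 2→0: ·
after 13 — crash(0): n0:✗back/v2/[w]
after 14 — timeout(1): n1:back/v2/[w]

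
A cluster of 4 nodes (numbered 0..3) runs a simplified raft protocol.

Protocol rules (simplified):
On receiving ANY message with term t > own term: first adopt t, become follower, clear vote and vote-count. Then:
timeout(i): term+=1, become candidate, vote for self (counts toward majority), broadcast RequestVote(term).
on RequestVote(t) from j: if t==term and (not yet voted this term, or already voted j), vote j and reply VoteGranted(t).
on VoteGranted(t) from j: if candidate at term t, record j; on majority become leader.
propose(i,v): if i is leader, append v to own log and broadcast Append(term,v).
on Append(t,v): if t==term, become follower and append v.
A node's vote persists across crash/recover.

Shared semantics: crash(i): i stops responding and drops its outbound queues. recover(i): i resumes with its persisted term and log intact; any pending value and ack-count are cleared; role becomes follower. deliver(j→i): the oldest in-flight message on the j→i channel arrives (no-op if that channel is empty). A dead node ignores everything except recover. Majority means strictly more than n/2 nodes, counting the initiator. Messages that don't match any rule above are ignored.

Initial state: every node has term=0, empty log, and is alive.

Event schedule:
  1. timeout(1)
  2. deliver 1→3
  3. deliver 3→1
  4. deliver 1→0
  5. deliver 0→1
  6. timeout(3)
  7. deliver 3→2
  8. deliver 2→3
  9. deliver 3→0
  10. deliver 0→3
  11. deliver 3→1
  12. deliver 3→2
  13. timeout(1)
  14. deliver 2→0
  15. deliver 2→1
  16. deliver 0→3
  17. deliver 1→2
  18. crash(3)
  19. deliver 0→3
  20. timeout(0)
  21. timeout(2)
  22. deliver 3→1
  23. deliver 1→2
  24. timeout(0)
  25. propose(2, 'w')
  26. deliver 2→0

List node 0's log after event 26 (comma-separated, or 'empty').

empty

after 1 — timeout(1): n1:cand/t1/[-]
after 2 — deliver 1→3: n3:foll/t1/[-]
after 3 — deliver 3→1: ·
after 4 — deliver 1→0: n0:foll/t1/[-]
after 5 — deliver 0→1: n1:lead/t1/[-]
after 6 — timeout(3): n3:cand/t2/[-]
after 7 — deliver 3→2: n2:foll/t2/[-]
after 8 — deliver 2→3: ·
after 9 — deliver 3→0: n0:foll/t2/[-]
after 10 — deliver 0→3: n3:lead/t2/[-]
after 11 — deliver 3→1: n1:foll/t2/[-]
after 12 — deliver 3→2: ·
after 13 — timeout(1): n1:cand/t3/[-]
after 14 — deliver 2→0: ·
after 15 — deliver 2→1: ·
after 16 — deliver 0→3: ·
after 17 — deliver 1→2: ·
after 18 — crash(3): n3:✗lead/t2/[-]
after 19 — deliver 0→3: ·
after 20 — timeout(0): n0:cand/t3/[-]
after 21 — timeout(2): n2:cand/t3/[-]
after 22 — deliver 3→1: ·
after 23 — deliver 1→2: ·
after 24 — timeout(0): n0:cand/t4/[-]
after 25 — propose(2,'w'): ·
after 26 — deliver 2→0: ·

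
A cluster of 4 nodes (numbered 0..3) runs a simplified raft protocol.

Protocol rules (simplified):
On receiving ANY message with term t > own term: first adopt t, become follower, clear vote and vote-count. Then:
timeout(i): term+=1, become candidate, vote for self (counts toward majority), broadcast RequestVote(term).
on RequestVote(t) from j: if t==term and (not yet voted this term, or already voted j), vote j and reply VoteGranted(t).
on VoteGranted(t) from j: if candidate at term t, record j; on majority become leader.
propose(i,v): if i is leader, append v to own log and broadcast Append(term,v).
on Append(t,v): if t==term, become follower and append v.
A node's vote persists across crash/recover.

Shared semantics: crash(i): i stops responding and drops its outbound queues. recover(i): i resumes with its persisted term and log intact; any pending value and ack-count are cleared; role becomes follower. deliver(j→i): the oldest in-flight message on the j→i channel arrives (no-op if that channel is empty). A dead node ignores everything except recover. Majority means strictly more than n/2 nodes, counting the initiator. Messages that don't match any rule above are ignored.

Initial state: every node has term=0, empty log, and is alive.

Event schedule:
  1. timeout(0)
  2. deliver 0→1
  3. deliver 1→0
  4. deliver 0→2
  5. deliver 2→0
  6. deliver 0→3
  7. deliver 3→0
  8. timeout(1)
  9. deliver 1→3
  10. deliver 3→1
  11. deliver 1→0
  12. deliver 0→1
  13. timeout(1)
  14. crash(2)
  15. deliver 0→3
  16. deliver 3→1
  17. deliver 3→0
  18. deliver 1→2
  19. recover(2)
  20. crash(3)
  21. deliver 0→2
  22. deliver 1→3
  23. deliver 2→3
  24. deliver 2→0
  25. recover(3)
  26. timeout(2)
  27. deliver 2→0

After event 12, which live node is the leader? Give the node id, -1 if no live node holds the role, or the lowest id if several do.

1

after 1 — timeout(0): n0:cand/t1/[-]
after 2 — deliver 0→1: n1:foll/t1/[-]
after 3 — deliver 1→0: ·
after 4 — deliver 0→2: n2:foll/t1/[-]
after 5 — deliver 2→0: n0:lead/t1/[-]
after 6 — deliver 0→3: n3:foll/t1/[-]
after 7 — deliver 3→0: ·
after 8 — timeout(1): n1:cand/t2/[-]
after 9 — deliver 1→3: n3:foll/t2/[-]
after 10 — deliver 3→1: ·
after 11 — deliver 1→0: n0:foll/t2/[-]
after 12 — deliver 0→1: n1:lead/t2/[-]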